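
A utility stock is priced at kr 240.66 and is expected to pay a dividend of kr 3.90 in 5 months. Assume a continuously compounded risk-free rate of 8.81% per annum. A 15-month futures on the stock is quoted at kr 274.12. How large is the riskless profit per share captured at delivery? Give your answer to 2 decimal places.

PV(dividends) I = 3.90·e^(−0.0881·5/12) = 3.7594
Fair futures F* = (S − I)·e^(rT) = (240.66 − 3.7594)·e^0.110125 = 236.9006 × 1.116418 = 264.4801
Market kr 274.12 > fair 264.4801: forward overpriced → cash-and-carry (borrow at r, buy the stock and collect the dividends, short the forward).
Profit at T = |F_mkt − F*| = |274.12 − 264.4801| = kr 9.64 per share

kr 9.64 per share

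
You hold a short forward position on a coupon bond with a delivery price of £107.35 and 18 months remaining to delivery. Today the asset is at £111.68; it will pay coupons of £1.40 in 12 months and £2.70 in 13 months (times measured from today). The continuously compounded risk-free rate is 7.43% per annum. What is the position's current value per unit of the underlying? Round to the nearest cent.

-£11.86

PV(remaining coupons) I = 1.40·e^(−0.0743·12/12) + 2.70·e^(−0.0743·13/12) = 3.7909
Current forward F = (S − I)·e^(rT) = (111.68 − 3.7909)·e^(0.0743·18/12) = 107.8891 × 1.117898 = 120.6090
Value (long) = (F − K)·e^(−rT) = (120.6090 − 107.35) × 0.894536 = 11.8607
Short position value = −(long value) = -£11.86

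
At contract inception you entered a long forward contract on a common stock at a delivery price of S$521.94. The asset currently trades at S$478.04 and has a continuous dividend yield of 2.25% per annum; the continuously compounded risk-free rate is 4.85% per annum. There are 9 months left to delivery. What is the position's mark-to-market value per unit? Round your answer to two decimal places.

-S$33.25

Current fair forward for the remaining 9 months: F = S·e^((r − q)·T), (r − q) = 0.0485 − 0.0225 = 0.0260
F = 478.04 · e^(0.0260 × 9/12) = 478.04 × 1.019691 = 487.4531
Value of long forward = (F − K)·e^(−rT) = (487.4531 − 521.94) · e^(−0.0485·9/12)
= -34.4869 × 0.964279 = -33.25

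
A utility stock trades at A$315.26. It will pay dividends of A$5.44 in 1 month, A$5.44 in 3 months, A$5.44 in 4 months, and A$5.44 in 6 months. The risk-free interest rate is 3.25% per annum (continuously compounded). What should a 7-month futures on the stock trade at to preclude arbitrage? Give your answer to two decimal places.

PV(dividends) I = 5.44·e^(−0.0325·1/12) + 5.44·e^(−0.0325·3/12) + 5.44·e^(−0.0325·4/12) + 5.44·e^(−0.0325·6/12)
I = 5.4253 + 5.3960 + 5.3814 + 5.3523 = 21.5550
F = (S − I)·e^(rT) = (315.26 − 21.5550) · e^(0.0325·7/12)
= 293.7050 · e^0.018958 = 293.7050 × 1.019139 = A$299.33

A$299.33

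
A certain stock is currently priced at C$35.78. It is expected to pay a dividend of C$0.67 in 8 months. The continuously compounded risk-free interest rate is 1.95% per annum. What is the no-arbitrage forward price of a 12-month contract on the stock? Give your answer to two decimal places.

C$35.81

PV(dividends) I = 0.67·e^(−0.0195·8/12)
I = 0.6613
F = (S − I)·e^(rT) = (35.78 − 0.6613) · e^(0.0195·12/12)
= 35.1187 · e^0.019500 = 35.1187 × 1.019691 = C$35.81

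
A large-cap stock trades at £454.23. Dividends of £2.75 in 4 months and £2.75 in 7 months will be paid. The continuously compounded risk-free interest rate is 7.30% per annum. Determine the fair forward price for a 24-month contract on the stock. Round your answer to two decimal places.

£519.48

PV(dividends) I = 2.75·e^(−0.0730·4/12) + 2.75·e^(−0.0730·7/12)
I = 2.6839 + 2.6354 = 5.3193
F = (S − I)·e^(rT) = (454.23 − 5.3193) · e^(0.0730·24/12)
= 448.9107 · e^0.146000 = 448.9107 × 1.157196 = £519.48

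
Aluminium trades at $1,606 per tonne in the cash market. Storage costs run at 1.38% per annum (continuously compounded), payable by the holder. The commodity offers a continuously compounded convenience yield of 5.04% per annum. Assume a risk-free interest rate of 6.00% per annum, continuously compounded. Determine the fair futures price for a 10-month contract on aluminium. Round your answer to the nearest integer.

Net carry = r + u − y = 0.0600 + 0.0138 − 0.0504 = 0.0234
F = S·e^((r+u−y)T) = 1606 · e^(0.0234 × 10/12) = 1606 · e^0.019500
= 1606 × 1.019691 = $1,638 per tonne

$1,638 per tonne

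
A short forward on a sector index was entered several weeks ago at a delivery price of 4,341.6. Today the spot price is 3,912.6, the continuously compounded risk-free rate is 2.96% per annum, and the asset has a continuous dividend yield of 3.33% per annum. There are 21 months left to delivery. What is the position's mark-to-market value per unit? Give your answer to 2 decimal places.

Current fair forward for the remaining 21 months: F = S·e^((r − q)·T), (r − q) = 0.0296 − 0.0333 = -0.0037
F = 3912.6 · e^(-0.0037 × 21/12) = 3912.6 × 0.99354592 = 3887.3478
Value of long forward = (F − K)·e^(−rT) = (3887.3478 − 4341.6) · e^(−0.0296·21/12)
= -454.2522 × 0.94951875 = -431.32
Short position value = −(long value) = 431.32

431.32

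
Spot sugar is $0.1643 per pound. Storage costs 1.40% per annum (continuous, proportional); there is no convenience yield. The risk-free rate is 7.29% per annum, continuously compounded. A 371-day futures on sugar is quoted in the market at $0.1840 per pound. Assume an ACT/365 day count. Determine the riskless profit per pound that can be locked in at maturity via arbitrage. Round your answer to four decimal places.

$0.0045 per pound

Fair futures: F* = S·e^(carry·T), with carry = (r + u) = 0.0729 + 0.0140 = 0.0869
F* = 0.1643 · e^(0.0869 × 371/365) = 0.1643 · e^0.088328 = 0.1643 × 1.092346 = $0.1795
Market $0.1840 > fair $0.1795: forward overpriced → cash-and-carry (buy spot, short the forward).
At maturity, profit = |F_mkt − F*| = |0.1840 − 0.1795| = $0.0045 per pound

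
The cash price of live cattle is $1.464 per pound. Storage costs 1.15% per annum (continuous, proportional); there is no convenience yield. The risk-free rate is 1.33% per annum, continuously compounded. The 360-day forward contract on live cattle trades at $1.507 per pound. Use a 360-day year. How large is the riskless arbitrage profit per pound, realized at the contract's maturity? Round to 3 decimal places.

$0.006 per pound

Fair forward: F* = S·e^(carry·T), with carry = (r + u) = 0.0133 + 0.0115 = 0.0248
F* = 1.464 · e^(0.0248 × 360/360) = 1.464 · e^0.024800 = 1.464 × 1.025110 = $1.5008
Market $1.507 > fair $1.5008: forward overpriced → cash-and-carry (buy spot, short the forward).
At maturity, profit = |F_mkt − F*| = |1.507 − 1.5008| = $0.006 per pound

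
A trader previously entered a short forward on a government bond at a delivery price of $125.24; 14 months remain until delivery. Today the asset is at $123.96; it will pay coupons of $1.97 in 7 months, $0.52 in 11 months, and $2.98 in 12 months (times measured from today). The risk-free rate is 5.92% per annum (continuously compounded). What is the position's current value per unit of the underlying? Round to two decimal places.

-$1.87

PV(remaining coupons) I = 1.97·e^(−0.0592·7/12) + 0.52·e^(−0.0592·11/12) + 2.98·e^(−0.0592·12/12) = 5.2044
Current forward F = (S − I)·e^(rT) = (123.96 − 5.2044)·e^(0.0592·14/12) = 118.7556 × 1.071508 = 127.2476
Value (long) = (F − K)·e^(−rT) = (127.2476 − 125.24) × 0.933264 = 1.8736
Short position value = −(long value) = -$1.87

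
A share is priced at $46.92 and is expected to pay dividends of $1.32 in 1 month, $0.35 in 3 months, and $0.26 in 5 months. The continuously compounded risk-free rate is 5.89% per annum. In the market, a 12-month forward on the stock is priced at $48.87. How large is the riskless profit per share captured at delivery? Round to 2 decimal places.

PV(dividends) I = 1.32·e^(−0.0589·1/12) + 0.35·e^(−0.0589·3/12) + 0.26·e^(−0.0589·5/12) = 1.9121
Fair forward F* = (S − I)·e^(rT) = (46.92 − 1.9121)·e^0.058900 = 45.0079 × 1.060669 = 47.7385
Market $48.87 > fair 47.7385: forward overpriced → cash-and-carry (borrow at r, buy the stock and collect the dividends, short the forward).
Profit at T = |F_mkt − F*| = |48.87 − 47.7385| = $1.13 per share

$1.13 per share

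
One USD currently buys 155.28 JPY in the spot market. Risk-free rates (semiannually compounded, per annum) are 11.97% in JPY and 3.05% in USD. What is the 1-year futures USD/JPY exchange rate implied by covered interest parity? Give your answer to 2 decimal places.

By covered interest parity, F = S · (1+r_JPY/2)^(2T) / (1+r_USD/2)^(2T)
= 155.28 × 1.123282 / 1.030733 = 155.28 × 1.089789
F = 169.22 JPY per USD

169.22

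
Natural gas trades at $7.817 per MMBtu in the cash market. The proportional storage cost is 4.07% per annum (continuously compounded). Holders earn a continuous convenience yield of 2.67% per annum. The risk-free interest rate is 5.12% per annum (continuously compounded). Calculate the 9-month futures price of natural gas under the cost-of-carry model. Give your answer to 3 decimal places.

Net carry = r + u − y = 0.0512 + 0.0407 − 0.0267 = 0.0652
F = S·e^((r+u−y)T) = 7.817 · e^(0.0652 × 9/12) = 7.817 · e^0.048900
= 7.817 × 1.050115 = $8.209 per MMBtu

$8.209 per MMBtu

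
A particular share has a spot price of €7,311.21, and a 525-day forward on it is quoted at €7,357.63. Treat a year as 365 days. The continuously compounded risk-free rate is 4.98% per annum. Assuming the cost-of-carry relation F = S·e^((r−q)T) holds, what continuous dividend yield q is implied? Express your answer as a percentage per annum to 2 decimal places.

4.54%

From F = S·e^((r−q)T): (r − q) = ln(F/S)/T
ln(7357.63/7311.21) = ln(1.006349) = 0.006329
(r − q) = 0.006329 / (525/365) = 0.004400
q = r − ln(F/S)/T = 0.0498 − 0.004400 = 0.045400
q = 4.54%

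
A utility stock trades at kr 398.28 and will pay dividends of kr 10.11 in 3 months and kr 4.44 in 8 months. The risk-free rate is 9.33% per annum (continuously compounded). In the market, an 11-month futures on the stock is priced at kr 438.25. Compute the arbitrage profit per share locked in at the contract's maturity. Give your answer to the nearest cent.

PV(dividends) I = 10.11·e^(−0.0933·3/12) + 4.44·e^(−0.0933·8/12) = 14.0492
Fair futures F* = (S − I)·e^(rT) = (398.28 − 14.0492)·e^0.085525 = 384.2308 × 1.089289 = 418.5384
Market kr 438.25 > fair 418.5384: forward overpriced → cash-and-carry (borrow at r, buy the stock and collect the dividends, short the forward).
Profit at T = |F_mkt − F*| = |438.25 − 418.5384| = kr 19.71 per share

kr 19.71 per share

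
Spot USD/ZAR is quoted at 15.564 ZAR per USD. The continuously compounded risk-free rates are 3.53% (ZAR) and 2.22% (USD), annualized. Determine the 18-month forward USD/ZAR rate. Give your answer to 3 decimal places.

15.873

F = S·e^((r_ZAR − r_USD)T) = 15.564 · e^((0.0353 − 0.0222) × 18/12)
= 15.564 · e^0.019650 = 15.564 × 1.019844
F = 15.873 ZAR per USD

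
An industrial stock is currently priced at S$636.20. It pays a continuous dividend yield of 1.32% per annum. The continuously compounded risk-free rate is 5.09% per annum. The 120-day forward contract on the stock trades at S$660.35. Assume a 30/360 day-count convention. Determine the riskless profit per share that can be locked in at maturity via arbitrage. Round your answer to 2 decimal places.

Fair forward: F* = S·e^(carry·T), with carry = (r − q) = 0.0509 − 0.0132 = 0.0377
F* = 636.20 · e^(0.0377 × 120/360) = 636.20 · e^0.012567 = 636.20 × 1.012646 = S$644.2454
Market S$660.35 > fair S$644.2454: forward overpriced → cash-and-carry (buy spot, short the forward).
At maturity, profit = |F_mkt − F*| = |660.35 − 644.2454| = S$16.10 per share

S$16.10 per share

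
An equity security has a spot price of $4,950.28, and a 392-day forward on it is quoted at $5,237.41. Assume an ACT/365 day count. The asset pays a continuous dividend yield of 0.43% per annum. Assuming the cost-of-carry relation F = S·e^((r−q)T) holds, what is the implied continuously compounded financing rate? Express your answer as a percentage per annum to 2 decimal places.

5.68%

From F = S·e^((r−q)T): (r − q) = ln(F/S)/T
ln(5237.41/4950.28) = ln(1.058003) = 0.056383
(r − q) = 0.056383 / (392/365) = 0.052499
r = ln(F/S)/T + q = 0.052499 + 0.0043 = 0.056799
r = 5.68%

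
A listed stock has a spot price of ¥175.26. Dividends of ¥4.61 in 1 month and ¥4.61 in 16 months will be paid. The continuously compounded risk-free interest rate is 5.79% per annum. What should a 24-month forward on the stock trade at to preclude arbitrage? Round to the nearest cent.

¥186.83

PV(dividends) I = 4.61·e^(−0.0579·1/12) + 4.61·e^(−0.0579·16/12)
I = 4.5878 + 4.2675 = 8.8553
F = (S − I)·e^(rT) = (175.26 − 8.8553) · e^(0.0579·24/12)
= 166.4047 · e^0.115800 = 166.4047 × 1.122771 = ¥186.83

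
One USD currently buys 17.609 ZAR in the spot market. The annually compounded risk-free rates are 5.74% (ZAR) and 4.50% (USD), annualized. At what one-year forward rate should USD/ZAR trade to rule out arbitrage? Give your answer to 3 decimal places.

17.818

By covered interest parity, F = S · (1+r_ZAR)^T / (1+r_USD)^T
= 17.609 × 1.057400 / 1.045000 = 17.609 × 1.011866
F = 17.818 ZAR per USD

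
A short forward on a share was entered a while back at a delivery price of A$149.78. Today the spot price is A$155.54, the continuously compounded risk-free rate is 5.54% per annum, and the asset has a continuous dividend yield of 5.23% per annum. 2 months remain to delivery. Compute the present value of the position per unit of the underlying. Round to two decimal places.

-A$5.79

Current fair forward for the remaining 2 months: F = S·e^((r − q)·T), (r − q) = 0.0554 − 0.0523 = 0.0031
F = 155.54 · e^(0.0031 × 2/12) = 155.54 × 1.000517 = 155.6204
Value of long forward = (F − K)·e^(−rT) = (155.6204 − 149.78) · e^(−0.0554·2/12)
= 5.8404 × 0.990809 = 5.79
Short position value = −(long value) = -A$5.79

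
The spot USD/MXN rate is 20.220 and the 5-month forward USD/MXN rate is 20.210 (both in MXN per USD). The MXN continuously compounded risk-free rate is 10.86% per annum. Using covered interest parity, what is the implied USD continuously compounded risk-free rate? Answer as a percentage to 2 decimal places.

F = S·e^((r_MXN − r_USD)T) ⇒ r_USD = r_MXN − ln(F/S)/T
ln(20.210/20.220) = -0.000495; /(5/12) = -0.001188
r_USD = 0.1086 + 0.001188 = 0.109788
r_USD = 10.98%

10.98%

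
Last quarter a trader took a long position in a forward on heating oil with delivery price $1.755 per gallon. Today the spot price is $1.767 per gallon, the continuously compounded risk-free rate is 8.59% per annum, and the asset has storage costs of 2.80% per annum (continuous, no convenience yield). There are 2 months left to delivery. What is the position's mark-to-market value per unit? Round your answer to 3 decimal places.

Current fair forward for the remaining 2 months: F = S·e^((r + u)·T), (r + u) = 0.0859 + 0.0280 = 0.1139
F = 1.767 · e^(0.1139 × 2/12) = 1.767 × 1.019165 = 1.8009
Value of long forward = (F − K)·e^(−rT) = (1.8009 − 1.755) · e^(−0.0859·2/12)
= 0.0459 × 0.985785 = 0.045

$0.045 per gallon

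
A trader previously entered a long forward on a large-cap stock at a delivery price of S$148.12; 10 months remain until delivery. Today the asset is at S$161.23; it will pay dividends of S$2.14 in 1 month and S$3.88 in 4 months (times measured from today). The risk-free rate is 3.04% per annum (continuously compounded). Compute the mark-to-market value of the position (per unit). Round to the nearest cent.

PV(remaining dividends) I = 2.14·e^(−0.0304·1/12) + 3.88·e^(−0.0304·4/12) = 5.9755
Current forward F = (S − I)·e^(rT) = (161.23 − 5.9755)·e^(0.0304·10/12) = 155.2545 × 1.025657 = 159.2379
Value (long) = (F − K)·e^(−rT) = (159.2379 − 148.12) × 0.974985 = 10.8398
Value = S$10.84

S$10.84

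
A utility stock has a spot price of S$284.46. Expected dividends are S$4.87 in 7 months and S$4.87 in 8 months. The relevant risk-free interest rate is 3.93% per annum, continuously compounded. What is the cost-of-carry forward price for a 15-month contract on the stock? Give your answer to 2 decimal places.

PV(dividends) I = 4.87·e^(−0.0393·7/12) + 4.87·e^(−0.0393·8/12)
I = 4.7596 + 4.7441 = 9.5037
F = (S − I)·e^(rT) = (284.46 − 9.5037) · e^(0.0393·15/12)
= 274.9563 · e^0.049125 = 274.9563 × 1.050352 = S$288.80

S$288.80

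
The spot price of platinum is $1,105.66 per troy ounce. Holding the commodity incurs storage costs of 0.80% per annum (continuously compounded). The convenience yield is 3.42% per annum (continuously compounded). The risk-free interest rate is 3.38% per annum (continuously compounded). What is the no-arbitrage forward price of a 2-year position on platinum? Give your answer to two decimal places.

$1,122.59 per troy ounce

Net carry = r + u − y = 0.0338 + 0.0080 − 0.0342 = 0.0076
F = S·e^((r+u−y)T) = 1105.66 · e^(0.0076 × 2) = 1105.66 · e^0.01520000
= 1105.66 × 1.01531611 = $1,122.59 per troy ounce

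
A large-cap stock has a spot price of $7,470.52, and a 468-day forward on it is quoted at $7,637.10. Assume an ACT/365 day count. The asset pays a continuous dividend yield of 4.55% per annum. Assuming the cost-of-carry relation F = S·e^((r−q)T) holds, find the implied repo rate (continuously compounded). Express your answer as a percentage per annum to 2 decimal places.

6.27%

From F = S·e^((r−q)T): (r − q) = ln(F/S)/T
ln(7637.10/7470.52) = ln(1.022298) = 0.022053
(r − q) = 0.022053 / (468/365) = 0.017199
r = ln(F/S)/T + q = 0.017199 + 0.0455 = 0.062699
r = 6.27%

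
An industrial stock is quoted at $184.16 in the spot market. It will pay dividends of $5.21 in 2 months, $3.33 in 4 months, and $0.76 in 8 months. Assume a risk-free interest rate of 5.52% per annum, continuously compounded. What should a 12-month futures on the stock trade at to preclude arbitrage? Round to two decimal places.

PV(dividends) I = 5.21·e^(−0.0552·2/12) + 3.33·e^(−0.0552·4/12) + 0.76·e^(−0.0552·8/12)
I = 5.1623 + 3.2693 + 0.7325 = 9.1641
F = (S − I)·e^(rT) = (184.16 − 9.1641) · e^(0.0552·12/12)
= 174.9959 · e^0.055200 = 174.9959 × 1.056752 = $184.93

$184.93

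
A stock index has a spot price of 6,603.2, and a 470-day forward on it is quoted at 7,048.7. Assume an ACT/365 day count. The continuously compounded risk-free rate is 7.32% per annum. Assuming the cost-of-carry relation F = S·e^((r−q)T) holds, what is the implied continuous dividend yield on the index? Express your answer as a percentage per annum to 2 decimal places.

From F = S·e^((r−q)T): (r − q) = ln(F/S)/T
ln(7048.7/6603.2) = ln(1.067467) = 0.065289
(r − q) = 0.065289 / (470/365) = 0.050703
q = r − ln(F/S)/T = 0.0732 − 0.050703 = 0.022497
q = 2.25%

2.25%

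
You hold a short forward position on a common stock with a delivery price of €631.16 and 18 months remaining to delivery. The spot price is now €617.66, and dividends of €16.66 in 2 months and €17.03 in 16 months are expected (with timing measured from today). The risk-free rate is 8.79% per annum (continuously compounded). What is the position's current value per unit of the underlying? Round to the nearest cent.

PV(remaining dividends) I = 16.66·e^(−0.0879·2/12) + 17.03·e^(−0.0879·16/12) = 31.5643
Current forward F = (S − I)·e^(rT) = (617.66 − 31.5643)·e^(0.0879·18/12) = 586.0957 × 1.140937 = 668.6983
Value (long) = (F − K)·e^(−rT) = (668.6983 − 631.16) × 0.876472 = 32.9013
Short position value = −(long value) = -€32.90

-€32.90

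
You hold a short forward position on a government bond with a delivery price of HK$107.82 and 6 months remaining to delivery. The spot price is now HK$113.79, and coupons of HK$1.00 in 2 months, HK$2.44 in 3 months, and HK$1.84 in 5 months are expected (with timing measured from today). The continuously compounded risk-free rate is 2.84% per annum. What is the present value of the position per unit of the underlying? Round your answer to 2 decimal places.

-HK$2.25

PV(remaining coupons) I = 1.00·e^(−0.0284·2/12) + 2.44·e^(−0.0284·3/12) + 1.84·e^(−0.0284·5/12) = 5.2364
Current forward F = (S − I)·e^(rT) = (113.79 − 5.2364)·e^(0.0284·6/12) = 108.5536 × 1.014301 = 110.1060
Value (long) = (F − K)·e^(−rT) = (110.1060 − 107.82) × 0.985900 = 2.2538
Short position value = −(long value) = -HK$2.25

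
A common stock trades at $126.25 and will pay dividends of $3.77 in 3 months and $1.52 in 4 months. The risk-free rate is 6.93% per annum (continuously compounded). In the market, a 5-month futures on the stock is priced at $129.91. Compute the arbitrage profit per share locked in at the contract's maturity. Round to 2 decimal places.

PV(dividends) I = 3.77·e^(−0.0693·3/12) + 1.52·e^(−0.0693·4/12) = 5.1905
Fair futures F* = (S − I)·e^(rT) = (126.25 − 5.1905)·e^0.028875 = 121.0595 × 1.029296 = 124.6061
Market $129.91 > fair 124.6061: forward overpriced → cash-and-carry (borrow at r, buy the stock and collect the dividends, short the forward).
Profit at T = |F_mkt − F*| = |129.91 − 124.6061| = $5.30 per share

$5.30 per share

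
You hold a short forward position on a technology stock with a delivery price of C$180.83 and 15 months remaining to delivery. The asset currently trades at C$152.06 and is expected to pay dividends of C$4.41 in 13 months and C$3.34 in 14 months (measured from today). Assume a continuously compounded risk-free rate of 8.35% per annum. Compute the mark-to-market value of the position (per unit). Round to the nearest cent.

PV(remaining dividends) I = 4.41·e^(−0.0835·13/12) + 3.34·e^(−0.0835·14/12) = 7.0586
Current forward F = (S − I)·e^(rT) = (152.06 − 7.0586)·e^(0.0835·15/12) = 145.0014 × 1.110017 = 160.9540
Value (long) = (F − K)·e^(−rT) = (160.9540 − 180.83) × 0.900887 = -17.9060
Short position value = −(long value) = C$17.91

C$17.91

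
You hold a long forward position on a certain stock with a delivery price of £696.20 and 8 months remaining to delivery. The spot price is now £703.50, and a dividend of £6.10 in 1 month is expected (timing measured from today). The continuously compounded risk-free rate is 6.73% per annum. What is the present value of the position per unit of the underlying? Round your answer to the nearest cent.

£31.78

PV(remaining dividends) I = 6.10·e^(−0.0673·1/12) = 6.0659
Current forward F = (S − I)·e^(rT) = (703.50 − 6.0659)·e^(0.0673·8/12) = 697.4341 × 1.045888 = 729.4380
Value (long) = (F − K)·e^(−rT) = (729.4380 − 696.20) × 0.956125 = 31.7797
Value = £31.78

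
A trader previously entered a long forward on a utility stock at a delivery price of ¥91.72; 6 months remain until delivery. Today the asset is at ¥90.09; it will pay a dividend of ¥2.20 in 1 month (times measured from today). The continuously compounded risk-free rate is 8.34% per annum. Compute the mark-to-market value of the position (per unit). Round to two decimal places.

-¥0.07

PV(remaining dividends) I = 2.20·e^(−0.0834·1/12) = 2.1848
Current forward F = (S − I)·e^(rT) = (90.09 − 2.1848)·e^(0.0834·6/12) = 87.9052 × 1.042582 = 91.6484
Value (long) = (F − K)·e^(−rT) = (91.6484 − 91.72) × 0.959157 = -0.0687
Value = -¥0.07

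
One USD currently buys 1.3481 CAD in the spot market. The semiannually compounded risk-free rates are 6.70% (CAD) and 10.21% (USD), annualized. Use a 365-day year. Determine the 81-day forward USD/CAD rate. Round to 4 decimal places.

1.3381

By covered interest parity, F = S · (1+r_CAD/2)^(2T) / (1+r_USD/2)^(2T)
= 1.3481 × 1.014732 / 1.022344 = 1.3481 × 0.992554
F = 1.3381 CAD per USD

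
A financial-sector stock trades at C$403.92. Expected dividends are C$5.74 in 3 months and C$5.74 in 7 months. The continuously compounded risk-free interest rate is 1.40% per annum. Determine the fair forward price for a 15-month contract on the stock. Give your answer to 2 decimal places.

C$399.44

PV(dividends) I = 5.74·e^(−0.0140·3/12) + 5.74·e^(−0.0140·7/12)
I = 5.7199 + 5.6933 = 11.4132
F = (S − I)·e^(rT) = (403.92 − 11.4132) · e^(0.0140·15/12)
= 392.5068 · e^0.017500 = 392.5068 × 1.017654 = C$399.44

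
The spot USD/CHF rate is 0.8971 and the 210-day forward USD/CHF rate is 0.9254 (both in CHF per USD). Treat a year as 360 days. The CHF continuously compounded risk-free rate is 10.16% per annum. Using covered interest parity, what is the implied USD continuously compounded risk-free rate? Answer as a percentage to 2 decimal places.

F = S·e^((r_CHF − r_USD)T) ⇒ r_USD = r_CHF − ln(F/S)/T
ln(0.9254/0.8971) = 0.031059; /(210/360) = 0.053244
r_USD = 0.1016 − 0.053244 = 0.048356
r_USD = 4.84%

4.84%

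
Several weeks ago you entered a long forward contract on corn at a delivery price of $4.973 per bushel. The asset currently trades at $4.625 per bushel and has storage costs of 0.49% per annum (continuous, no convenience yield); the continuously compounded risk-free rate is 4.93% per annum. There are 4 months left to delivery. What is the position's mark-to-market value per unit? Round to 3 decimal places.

Current fair forward for the remaining 4 months: F = S·e^((r + u)·T), (r + u) = 0.0493 + 0.0049 = 0.0542
F = 4.625 · e^(0.0542 × 4/12) = 4.625 × 1.018231 = 4.7093
Value of long forward = (F − K)·e^(−rT) = (4.7093 − 4.973) · e^(−0.0493·4/12)
= -0.2637 × 0.983701 = -0.259

-$0.259 per bushel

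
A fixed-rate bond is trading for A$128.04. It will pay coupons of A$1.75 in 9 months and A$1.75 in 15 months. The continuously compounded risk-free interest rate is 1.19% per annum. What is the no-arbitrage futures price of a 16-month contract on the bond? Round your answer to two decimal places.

PV(coupons) I = 1.75·e^(−0.0119·9/12) + 1.75·e^(−0.0119·15/12)
I = 1.7345 + 1.7242 = 3.4587
F = (S − I)·e^(rT) = (128.04 − 3.4587) · e^(0.0119·16/12)
= 124.5813 · e^0.015867 = 124.5813 × 1.015994 = A$126.57

A$126.57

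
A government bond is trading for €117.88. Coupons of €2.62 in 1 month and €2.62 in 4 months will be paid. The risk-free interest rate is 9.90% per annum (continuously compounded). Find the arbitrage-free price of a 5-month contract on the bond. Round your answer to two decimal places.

€117.49

PV(coupons) I = 2.62·e^(−0.0990·1/12) + 2.62·e^(−0.0990·4/12)
I = 2.5985 + 2.5350 = 5.1335
F = (S − I)·e^(rT) = (117.88 − 5.1335) · e^(0.0990·5/12)
= 112.7465 · e^0.041250 = 112.7465 × 1.042113 = €117.49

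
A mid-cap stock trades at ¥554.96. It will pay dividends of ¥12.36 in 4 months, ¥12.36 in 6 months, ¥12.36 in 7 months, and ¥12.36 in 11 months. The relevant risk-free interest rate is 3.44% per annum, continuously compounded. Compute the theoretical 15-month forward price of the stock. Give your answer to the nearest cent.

¥528.76

PV(dividends) I = 12.36·e^(−0.0344·4/12) + 12.36·e^(−0.0344·6/12) + 12.36·e^(−0.0344·7/12) + 12.36·e^(−0.0344·11/12)
I = 12.2191 + 12.1492 + 12.1144 + 11.9763 = 48.4590
F = (S − I)·e^(rT) = (554.96 − 48.4590) · e^(0.0344·15/12)
= 506.5010 · e^0.043000 = 506.5010 × 1.043938 = ¥528.76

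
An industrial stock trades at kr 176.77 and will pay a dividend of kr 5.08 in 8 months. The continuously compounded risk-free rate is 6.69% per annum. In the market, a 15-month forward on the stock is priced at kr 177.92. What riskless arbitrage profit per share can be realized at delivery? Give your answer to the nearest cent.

PV(dividends) I = 5.08·e^(−0.0669·8/12) = 4.8584
Fair forward F* = (S − I)·e^(rT) = (176.77 − 4.8584)·e^0.083625 = 171.9116 × 1.087221 = 186.9059
Market kr 177.92 < fair 186.9059: forward underpriced → reverse cash-and-carry (short the stock, invest proceeds at r, pay the dividends, go long the forward).
Profit at T = |F_mkt − F*| = |177.92 − 186.9059| = kr 8.99 per share

kr 8.99 per share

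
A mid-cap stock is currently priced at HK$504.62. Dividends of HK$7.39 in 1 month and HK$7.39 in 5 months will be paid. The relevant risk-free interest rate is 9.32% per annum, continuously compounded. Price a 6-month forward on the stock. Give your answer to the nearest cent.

HK$513.56

PV(dividends) I = 7.39·e^(−0.0932·1/12) + 7.39·e^(−0.0932·5/12)
I = 7.3328 + 7.1085 = 14.4413
F = (S − I)·e^(rT) = (504.62 − 14.4413) · e^(0.0932·6/12)
= 490.1787 · e^0.046600 = 490.1787 × 1.047703 = HK$513.56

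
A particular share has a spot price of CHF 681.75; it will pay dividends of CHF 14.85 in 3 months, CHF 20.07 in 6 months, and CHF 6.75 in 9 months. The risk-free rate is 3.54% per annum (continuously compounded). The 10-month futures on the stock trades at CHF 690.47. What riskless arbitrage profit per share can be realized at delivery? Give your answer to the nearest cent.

CHF 30.55 per share

PV(dividends) I = 14.85·e^(−0.0354·3/12) + 20.07·e^(−0.0354·6/12) + 6.75·e^(−0.0354·9/12) = 41.0102
Fair futures F* = (S − I)·e^(rT) = (681.75 − 41.0102)·e^0.029500 = 640.7398 × 1.029939 = 659.9229
Market CHF 690.47 > fair 659.9229: forward overpriced → cash-and-carry (borrow at r, buy the stock and collect the dividends, short the forward).
Profit at T = |F_mkt − F*| = |690.47 − 659.9229| = CHF 30.55 per share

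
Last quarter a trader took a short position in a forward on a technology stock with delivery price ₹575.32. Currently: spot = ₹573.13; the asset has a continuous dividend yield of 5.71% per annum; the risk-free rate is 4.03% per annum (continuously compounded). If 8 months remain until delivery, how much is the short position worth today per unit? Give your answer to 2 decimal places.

₹8.35

Current fair forward for the remaining 8 months: F = S·e^((r − q)·T), (r − q) = 0.0403 − 0.0571 = -0.0168
F = 573.13 · e^(-0.0168 × 8/12) = 573.13 × 0.988862 = 566.7465
Value of long forward = (F − K)·e^(−rT) = (566.7465 − 575.32) · e^(−0.0403·8/12)
= -8.5735 × 0.973491 = -8.35
Short position value = −(long value) = ₹8.35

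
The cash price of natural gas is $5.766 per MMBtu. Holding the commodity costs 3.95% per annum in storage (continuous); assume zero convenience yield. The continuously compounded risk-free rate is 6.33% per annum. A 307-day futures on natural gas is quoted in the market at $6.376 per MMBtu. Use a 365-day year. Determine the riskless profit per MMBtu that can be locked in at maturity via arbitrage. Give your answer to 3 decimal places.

Fair futures: F* = S·e^(carry·T), with carry = (r + u) = 0.0633 + 0.0395 = 0.1028
F* = 5.766 · e^(0.1028 × 307/365) = 5.766 · e^0.086465 = 5.766 × 1.090313 = $6.2867
Market $6.376 > fair $6.2867: forward overpriced → cash-and-carry (buy spot, short the forward).
At maturity, profit = |F_mkt − F*| = |6.376 − 6.2867| = $0.089 per MMBtu

$0.089 per MMBtu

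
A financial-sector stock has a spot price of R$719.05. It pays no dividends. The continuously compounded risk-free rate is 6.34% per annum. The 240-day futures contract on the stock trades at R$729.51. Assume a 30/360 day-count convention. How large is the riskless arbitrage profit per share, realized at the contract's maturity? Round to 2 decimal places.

Fair futures: F* = S·e^(carry·T), with carry = r = 0.0634
F* = 719.05 · e^(0.0634 × 240/360) = 719.05 · e^0.042267 = 719.05 × 1.043173 = R$750.0935
Market R$729.51 < fair R$750.0935: forward underpriced → reverse cash-and-carry (short spot, go long the forward).
At maturity, profit = |F_mkt − F*| = |729.51 − 750.0935| = R$20.58 per share

R$20.58 per share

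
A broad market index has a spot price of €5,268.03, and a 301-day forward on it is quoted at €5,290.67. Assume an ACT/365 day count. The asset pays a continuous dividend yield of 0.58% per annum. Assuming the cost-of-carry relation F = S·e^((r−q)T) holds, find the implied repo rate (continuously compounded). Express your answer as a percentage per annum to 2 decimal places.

From F = S·e^((r−q)T): (r − q) = ln(F/S)/T
ln(5290.67/5268.03) = ln(1.004298) = 0.004289
(r − q) = 0.004289 / (301/365) = 0.005201
r = ln(F/S)/T + q = 0.005201 + 0.0058 = 0.011001
r = 1.10%

1.10%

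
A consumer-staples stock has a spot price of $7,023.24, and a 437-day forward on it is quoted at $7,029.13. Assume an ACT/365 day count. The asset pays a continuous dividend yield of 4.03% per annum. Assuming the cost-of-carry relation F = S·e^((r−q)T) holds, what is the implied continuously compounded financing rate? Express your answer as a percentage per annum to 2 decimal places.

4.10%

From F = S·e^((r−q)T): (r − q) = ln(F/S)/T
ln(7029.13/7023.24) = ln(1.000839) = 0.000839
(r − q) = 0.000839 / (437/365) = 0.000701
r = ln(F/S)/T + q = 0.000701 + 0.0403 = 0.041001
r = 4.10%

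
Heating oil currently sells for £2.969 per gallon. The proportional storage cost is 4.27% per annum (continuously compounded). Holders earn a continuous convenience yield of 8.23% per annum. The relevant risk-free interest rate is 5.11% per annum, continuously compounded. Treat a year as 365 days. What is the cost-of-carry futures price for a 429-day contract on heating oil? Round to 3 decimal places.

£3.009 per gallon

Net carry = r + u − y = 0.0511 + 0.0427 − 0.0823 = 0.0115
F = S·e^((r+u−y)T) = 2.969 · e^(0.0115 × 429/365) = 2.969 · e^0.013516
= 2.969 × 1.013608 = £3.009 per gallon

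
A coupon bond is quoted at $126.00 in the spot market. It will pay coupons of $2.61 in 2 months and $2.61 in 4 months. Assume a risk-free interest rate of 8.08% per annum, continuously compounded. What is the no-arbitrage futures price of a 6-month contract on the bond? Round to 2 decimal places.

PV(coupons) I = 2.61·e^(−0.0808·2/12) + 2.61·e^(−0.0808·4/12)
I = 2.5751 + 2.5406 = 5.1157
F = (S − I)·e^(rT) = (126.00 − 5.1157) · e^(0.0808·6/12)
= 120.8843 · e^0.040400 = 120.8843 × 1.041227 = $125.87

$125.87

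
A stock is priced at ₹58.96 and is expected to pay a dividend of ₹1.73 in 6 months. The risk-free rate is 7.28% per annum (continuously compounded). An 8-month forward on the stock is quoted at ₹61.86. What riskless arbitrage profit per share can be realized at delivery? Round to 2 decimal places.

₹1.72 per share

PV(dividends) I = 1.73·e^(−0.0728·6/12) = 1.6682
Fair forward F* = (S − I)·e^(rT) = (58.96 − 1.6682)·e^0.048533 = 57.2918 × 1.049730 = 60.1409
Market ₹61.86 > fair 60.1409: forward overpriced → cash-and-carry (borrow at r, buy the stock and collect the dividends, short the forward).
Profit at T = |F_mkt − F*| = |61.86 − 60.1409| = ₹1.72 per share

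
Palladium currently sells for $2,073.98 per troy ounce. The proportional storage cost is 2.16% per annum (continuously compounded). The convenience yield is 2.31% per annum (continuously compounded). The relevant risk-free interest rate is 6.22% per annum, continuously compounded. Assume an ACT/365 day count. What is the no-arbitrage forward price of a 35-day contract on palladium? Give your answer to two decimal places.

$2,086.09 per troy ounce

Net carry = r + u − y = 0.0622 + 0.0216 − 0.0231 = 0.0607
F = S·e^((r+u−y)T) = 2073.98 · e^(0.0607 × 35/365) = 2073.98 · e^0.00582055
= 2073.98 × 1.00583752 = $2,086.09 per troy ounce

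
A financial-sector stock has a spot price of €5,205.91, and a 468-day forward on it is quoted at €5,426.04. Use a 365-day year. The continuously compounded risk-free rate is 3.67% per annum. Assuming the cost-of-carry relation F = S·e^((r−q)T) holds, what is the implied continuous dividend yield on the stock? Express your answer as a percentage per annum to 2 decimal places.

0.44%

From F = S·e^((r−q)T): (r − q) = ln(F/S)/T
ln(5426.04/5205.91) = ln(1.042285) = 0.041415
(r − q) = 0.041415 / (468/365) = 0.032300
q = r − ln(F/S)/T = 0.0367 − 0.032300 = 0.004400
q = 0.44%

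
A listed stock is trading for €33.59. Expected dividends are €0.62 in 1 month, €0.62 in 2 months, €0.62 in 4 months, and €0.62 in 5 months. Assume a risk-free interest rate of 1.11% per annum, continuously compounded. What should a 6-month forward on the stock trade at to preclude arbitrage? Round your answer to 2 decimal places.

€31.29

PV(dividends) I = 0.62·e^(−0.0111·1/12) + 0.62·e^(−0.0111·2/12) + 0.62·e^(−0.0111·4/12) + 0.62·e^(−0.0111·5/12)
I = 0.6194 + 0.6189 + 0.6177 + 0.6171 = 2.4731
F = (S − I)·e^(rT) = (33.59 − 2.4731) · e^(0.0111·6/12)
= 31.1169 · e^0.005550 = 31.1169 × 1.005565 = €31.29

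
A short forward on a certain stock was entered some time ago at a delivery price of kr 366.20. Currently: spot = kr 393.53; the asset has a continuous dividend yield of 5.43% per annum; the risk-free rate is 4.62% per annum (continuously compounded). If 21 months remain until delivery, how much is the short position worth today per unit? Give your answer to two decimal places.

-kr 20.10

Current fair forward for the remaining 21 months: F = S·e^((r − q)·T), (r − q) = 0.0462 − 0.0543 = -0.0081
F = 393.53 · e^(-0.0081 × 21/12) = 393.53 × 0.985925 = 387.9911
Value of long forward = (F − K)·e^(−rT) = (387.9911 − 366.20) · e^(−0.0462·21/12)
= 21.7911 × 0.922332 = 20.10
Short position value = −(long value) = -kr 20.10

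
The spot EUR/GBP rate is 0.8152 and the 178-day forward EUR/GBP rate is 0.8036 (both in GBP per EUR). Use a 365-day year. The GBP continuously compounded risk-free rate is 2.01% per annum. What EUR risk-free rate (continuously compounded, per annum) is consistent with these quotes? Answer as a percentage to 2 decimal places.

F = S·e^((r_GBP − r_EUR)T) ⇒ r_EUR = r_GBP − ln(F/S)/T
ln(0.8036/0.8152) = -0.014332; /(178/365) = -0.029389
r_EUR = 0.0201 + 0.029389 = 0.049489
r_EUR = 4.95%

4.95%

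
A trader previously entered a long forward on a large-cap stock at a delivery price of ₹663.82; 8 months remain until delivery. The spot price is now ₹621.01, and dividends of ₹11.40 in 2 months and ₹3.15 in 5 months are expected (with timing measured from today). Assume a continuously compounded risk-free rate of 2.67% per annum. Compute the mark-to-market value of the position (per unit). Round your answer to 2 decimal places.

-₹45.56

PV(remaining dividends) I = 11.40·e^(−0.0267·2/12) + 3.15·e^(−0.0267·5/12) = 14.4645
Current forward F = (S − I)·e^(rT) = (621.01 − 14.4645)·e^(0.0267·8/12) = 606.5455 × 1.017959 = 617.4385
Value (long) = (F − K)·e^(−rT) = (617.4385 − 663.82) × 0.982357 = -45.5632
Value = -₹45.56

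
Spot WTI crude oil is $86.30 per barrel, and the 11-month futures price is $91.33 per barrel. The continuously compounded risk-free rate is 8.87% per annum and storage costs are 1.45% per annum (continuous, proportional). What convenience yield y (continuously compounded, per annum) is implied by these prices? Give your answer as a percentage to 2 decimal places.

4.14%

F = S·e^((r+u−y)T) ⇒ (r+u−y) = ln(F/S)/T
ln(91.33/86.30) = 0.056650; /T ⇒ 0.061800
y = r + u − ln(F/S)/T = 0.0887 + 0.0145 − 0.061800 = 0.041400
y = 4.14%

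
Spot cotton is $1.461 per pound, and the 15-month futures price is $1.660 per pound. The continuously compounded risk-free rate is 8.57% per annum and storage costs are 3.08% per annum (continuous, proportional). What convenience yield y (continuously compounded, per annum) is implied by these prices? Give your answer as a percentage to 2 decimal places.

1.43%

F = S·e^((r+u−y)T) ⇒ (r+u−y) = ln(F/S)/T
ln(1.660/1.461) = 0.127696; /T ⇒ 0.102157
y = r + u − ln(F/S)/T = 0.0857 + 0.0308 − 0.102157 = 0.014343
y = 1.43%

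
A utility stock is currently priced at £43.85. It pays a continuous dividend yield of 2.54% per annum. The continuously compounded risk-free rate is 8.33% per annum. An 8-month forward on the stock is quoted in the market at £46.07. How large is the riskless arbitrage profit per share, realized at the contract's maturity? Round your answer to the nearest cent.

Fair forward: F* = S·e^(carry·T), with carry = (r − q) = 0.0833 − 0.0254 = 0.0579
F* = 43.85 · e^(0.0579 × 8/12) = 43.85 · e^0.038600 = 43.85 × 1.039355 = £45.5757
Market £46.07 > fair £45.5757: forward overpriced → cash-and-carry (buy spot, short the forward).
At maturity, profit = |F_mkt − F*| = |46.07 − 45.5757| = £0.49 per share

£0.49 per share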